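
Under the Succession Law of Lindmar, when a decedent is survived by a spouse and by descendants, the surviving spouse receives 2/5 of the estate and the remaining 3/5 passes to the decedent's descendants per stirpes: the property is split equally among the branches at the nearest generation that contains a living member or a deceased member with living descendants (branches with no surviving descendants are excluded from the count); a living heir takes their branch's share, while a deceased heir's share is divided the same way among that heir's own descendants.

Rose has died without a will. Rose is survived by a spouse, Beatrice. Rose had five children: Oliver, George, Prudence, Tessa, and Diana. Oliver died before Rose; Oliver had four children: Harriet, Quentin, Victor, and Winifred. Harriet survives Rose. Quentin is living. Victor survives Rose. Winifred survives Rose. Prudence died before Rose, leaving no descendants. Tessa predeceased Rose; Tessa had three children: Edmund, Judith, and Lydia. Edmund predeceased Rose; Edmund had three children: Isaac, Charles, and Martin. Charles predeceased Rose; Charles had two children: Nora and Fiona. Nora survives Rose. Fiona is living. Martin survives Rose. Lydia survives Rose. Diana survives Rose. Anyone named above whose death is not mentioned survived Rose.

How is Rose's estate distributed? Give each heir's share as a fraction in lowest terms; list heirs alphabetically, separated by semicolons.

Beatrice, as surviving spouse, takes 2/5.
The remaining 3/5 passes to Rose's descendants per stirpes.
Prudence left no surviving issue, so that branch lapses and is disregarded.
The 3/5 is divided into 4 equal shares of 3/20 among Oliver, George, Tessa, Diana.
Oliver predeceased; the 3/20 allotted to Oliver's branch passes to Oliver's issue by representation.
The 3/20 is divided into 4 equal shares of 3/80 among Harriet, Quentin, Victor, Winifred.
Harriet is living and takes 3/80.
Quentin is living and takes 3/80.
Victor is living and takes 3/80.
Winifred is living and takes 3/80.
George is living and takes 3/20.
Tessa predeceased; the 3/20 allotted to Tessa's branch passes to Tessa's issue by representation.
The 3/20 is divided into 3 equal shares of 1/20 among Edmund, Judith, Lydia.
Edmund predeceased; the 1/20 allotted to Edmund's branch passes to Edmund's issue by representation.
The 1/20 is divided into 3 equal shares of 1/60 among Isaac, Charles, Martin.
Isaac is living and takes 1/60.
Charles predeceased; the 1/60 allotted to Charles's branch passes to Charles's issue by representation.
The 1/60 is divided into 2 equal shares of 1/120 among Nora, Fiona.
Nora is living and takes 1/120.
Fiona is living and takes 1/120.
Martin is living and takes 1/60.
Judith is living and takes 1/20.
Lydia is living and takes 1/20.
Diana is living and takes 3/20.

Beatrice 2/5; Diana 3/20; Fiona 1/120; George 3/20; Harriet 3/80; Isaac 1/60; Judith 1/20; Lydia 1/20; Martin 1/60; Nora 1/120; Quentin 3/80; Victor 3/80; Winifred 3/80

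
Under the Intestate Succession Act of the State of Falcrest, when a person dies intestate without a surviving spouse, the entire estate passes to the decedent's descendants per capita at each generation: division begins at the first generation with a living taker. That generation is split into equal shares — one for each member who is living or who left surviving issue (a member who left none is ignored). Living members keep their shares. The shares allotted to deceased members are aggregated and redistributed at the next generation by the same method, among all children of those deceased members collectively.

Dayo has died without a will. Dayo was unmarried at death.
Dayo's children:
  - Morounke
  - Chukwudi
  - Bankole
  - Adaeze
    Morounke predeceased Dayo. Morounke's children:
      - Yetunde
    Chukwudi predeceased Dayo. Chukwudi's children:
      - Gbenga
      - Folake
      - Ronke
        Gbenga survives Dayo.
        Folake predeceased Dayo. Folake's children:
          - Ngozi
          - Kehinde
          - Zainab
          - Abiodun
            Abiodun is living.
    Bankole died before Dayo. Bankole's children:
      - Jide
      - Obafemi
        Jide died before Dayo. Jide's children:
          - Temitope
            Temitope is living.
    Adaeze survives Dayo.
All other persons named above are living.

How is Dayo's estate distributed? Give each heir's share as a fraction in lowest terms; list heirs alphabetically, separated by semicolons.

There is no surviving spouse, so the entire estate passes to Dayo's descendants per capita at each generation.
At generation 1 (Morounke, Chukwudi, Bankole, Adaeze) there are 4 shares of (1)/4 = 1/4 each.
Living: Adaeze — each takes 1/4.
Deceased: Morounke, Chukwudi, and Bankole. Their combined 3/4 is pooled and carried to generation 2.
At generation 2 (Yetunde, Gbenga, Folake, Ronke, Jide, Obafemi) there are 6 shares of (3/4)/6 = 1/8 each.
Living: Yetunde, Gbenga, Ronke, and Obafemi — each takes 1/8.
Deceased: Folake and Jide. Their combined 1/4 is pooled and carried to generation 3.
At generation 3 (Ngozi, Kehinde, Zainab, Abiodun, Temitope) there are 5 shares of (1/4)/5 = 1/20 each.
Living: Ngozi, Kehinde, Zainab, Abiodun, and Temitope — each takes 1/20.

Abiodun 1/20; Adaeze 1/4; Gbenga 1/8; Kehinde 1/20; Ngozi 1/20; Obafemi 1/8; Ronke 1/8; Temitope 1/20; Yetunde 1/8; Zainab 1/20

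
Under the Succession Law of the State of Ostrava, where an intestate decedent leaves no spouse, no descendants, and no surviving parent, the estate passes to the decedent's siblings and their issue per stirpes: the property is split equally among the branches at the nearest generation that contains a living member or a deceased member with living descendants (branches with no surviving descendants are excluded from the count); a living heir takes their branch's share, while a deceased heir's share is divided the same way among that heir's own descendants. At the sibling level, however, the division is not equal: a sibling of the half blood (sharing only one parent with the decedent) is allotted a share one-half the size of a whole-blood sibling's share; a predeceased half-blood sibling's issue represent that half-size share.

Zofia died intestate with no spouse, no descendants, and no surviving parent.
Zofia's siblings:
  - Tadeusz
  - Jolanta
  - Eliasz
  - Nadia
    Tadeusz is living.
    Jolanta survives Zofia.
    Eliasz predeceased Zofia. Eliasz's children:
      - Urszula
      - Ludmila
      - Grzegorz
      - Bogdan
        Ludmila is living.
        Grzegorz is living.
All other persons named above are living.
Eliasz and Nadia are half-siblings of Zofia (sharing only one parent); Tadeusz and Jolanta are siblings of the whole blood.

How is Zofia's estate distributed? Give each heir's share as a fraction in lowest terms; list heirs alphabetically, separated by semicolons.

Bogdan 1/24; Grzegorz 1/24; Jolanta 1/3; Ludmila 1/24; Nadia 1/6; Tadeusz 1/3; Urszula 1/24

No spouse, descendants, or parent survives, so the estate passes to Zofia's siblings per stirpes.
Half-blood siblings count for one-half the weight of whole-blood siblings at the initial division.
Dividing 1 in proportion to weights (total weight 3): Tadeusz (weight 1) → 1/3; Jolanta (weight 1) → 1/3; Eliasz (weight 1/2) → 1/6; Nadia (weight 1/2) → 1/6.
Tadeusz is living and takes 1/3.
Jolanta is living and takes 1/3.
Eliasz predeceased; the 1/6 allotted to Eliasz's branch passes to Eliasz's issue by representation.
The 1/6 is divided into 4 equal shares of 1/24 among Urszula, Ludmila, Grzegorz, Bogdan.
Urszula is living and takes 1/24.
Ludmila is living and takes 1/24.
Grzegorz is living and takes 1/24.
Bogdan is living and takes 1/24.
Nadia is living and takes 1/6.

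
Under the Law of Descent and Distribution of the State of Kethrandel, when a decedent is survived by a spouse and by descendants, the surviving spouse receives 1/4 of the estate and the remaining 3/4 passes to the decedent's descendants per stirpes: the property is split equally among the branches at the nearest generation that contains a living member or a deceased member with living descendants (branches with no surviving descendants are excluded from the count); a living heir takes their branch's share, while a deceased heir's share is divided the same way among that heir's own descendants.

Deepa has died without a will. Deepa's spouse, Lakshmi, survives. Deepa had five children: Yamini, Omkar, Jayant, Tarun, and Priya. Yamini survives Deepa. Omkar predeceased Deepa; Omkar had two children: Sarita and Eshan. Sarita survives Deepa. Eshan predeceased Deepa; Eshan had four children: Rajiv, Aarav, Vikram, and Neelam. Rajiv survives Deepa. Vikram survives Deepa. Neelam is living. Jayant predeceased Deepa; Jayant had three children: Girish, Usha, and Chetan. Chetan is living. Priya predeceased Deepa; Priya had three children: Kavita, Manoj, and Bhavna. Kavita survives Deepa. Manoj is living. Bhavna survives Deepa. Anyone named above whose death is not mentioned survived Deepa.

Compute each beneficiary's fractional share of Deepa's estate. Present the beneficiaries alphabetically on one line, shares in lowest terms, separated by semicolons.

Lakshmi, as surviving spouse, takes 1/4.
The remaining 3/4 passes to Deepa's descendants per stirpes.
The 3/4 is divided into 5 equal shares of 3/20 among Yamini, Omkar, Jayant, Tarun, Priya.
Yamini is living and takes 3/20.
Omkar predeceased; the 3/20 allotted to Omkar's branch passes to Omkar's issue by representation.
The 3/20 is divided into 2 equal shares of 3/40 among Sarita, Eshan.
Sarita is living and takes 3/40.
Eshan predeceased; the 3/40 allotted to Eshan's branch passes to Eshan's issue by representation.
The 3/40 is divided into 4 equal shares of 3/160 among Rajiv, Aarav, Vikram, Neelam.
Rajiv is living and takes 3/160.
Aarav is living and takes 3/160.
Vikram is living and takes 3/160.
Neelam is living and takes 3/160.
Jayant predeceased; the 3/20 allotted to Jayant's branch passes to Jayant's issue by representation.
The 3/20 is divided into 3 equal shares of 1/20 among Girish, Usha, Chetan.
Girish is living and takes 1/20.
Usha is living and takes 1/20.
Chetan is living and takes 1/20.
Tarun is living and takes 3/20.
Priya predeceased; the 3/20 allotted to Priya's branch passes to Priya's issue by representation.
The 3/20 is divided into 3 equal shares of 1/20 among Kavita, Manoj, Bhavna.
Kavita is living and takes 1/20.
Manoj is living and takes 1/20.
Bhavna is living and takes 1/20.

Aarav 3/160; Bhavna 1/20; Chetan 1/20; Girish 1/20; Kavita 1/20; Lakshmi 1/4; Manoj 1/20; Neelam 3/160; Rajiv 3/160; Sarita 3/40; Tarun 3/20; Usha 1/20; Vikram 3/160; Yamini 3/20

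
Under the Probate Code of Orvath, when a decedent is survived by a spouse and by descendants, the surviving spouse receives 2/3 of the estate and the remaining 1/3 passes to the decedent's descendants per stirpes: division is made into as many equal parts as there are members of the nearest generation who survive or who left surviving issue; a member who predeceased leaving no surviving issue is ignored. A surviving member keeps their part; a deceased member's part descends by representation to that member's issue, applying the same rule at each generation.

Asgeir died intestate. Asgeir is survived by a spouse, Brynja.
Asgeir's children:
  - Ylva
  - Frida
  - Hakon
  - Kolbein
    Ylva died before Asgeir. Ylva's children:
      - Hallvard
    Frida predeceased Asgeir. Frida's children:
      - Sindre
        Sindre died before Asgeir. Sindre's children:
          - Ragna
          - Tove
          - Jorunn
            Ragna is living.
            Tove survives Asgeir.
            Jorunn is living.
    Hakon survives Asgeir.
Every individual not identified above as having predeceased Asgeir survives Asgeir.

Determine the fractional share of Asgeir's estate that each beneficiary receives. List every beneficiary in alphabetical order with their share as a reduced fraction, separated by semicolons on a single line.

Brynja 2/3; Hakon 1/12; Hallvard 1/12; Jorunn 1/36; Kolbein 1/12; Ragna 1/36; Tove 1/36

Brynja, as surviving spouse, takes 2/3.
The remaining 1/3 passes to Asgeir's descendants per stirpes.
The 1/3 is divided into 4 equal shares of 1/12 among Ylva, Frida, Hakon, Kolbein.
Ylva predeceased; the 1/12 allotted to Ylva's branch passes to Ylva's issue by representation.
Hallvard is the sole taker at this level and receives the full 1/12.
Frida predeceased; the 1/12 allotted to Frida's branch passes to Frida's issue by representation.
Sindre's line is the sole branch at this level, so the full 1/12 passes to Sindre's issue by representation.
The 1/12 is divided into 3 equal shares of 1/36 among Ragna, Tove, Jorunn.
Ragna is living and takes 1/36.
Tove is living and takes 1/36.
Jorunn is living and takes 1/36.
Hakon is living and takes 1/12.
Kolbein is living and takes 1/12.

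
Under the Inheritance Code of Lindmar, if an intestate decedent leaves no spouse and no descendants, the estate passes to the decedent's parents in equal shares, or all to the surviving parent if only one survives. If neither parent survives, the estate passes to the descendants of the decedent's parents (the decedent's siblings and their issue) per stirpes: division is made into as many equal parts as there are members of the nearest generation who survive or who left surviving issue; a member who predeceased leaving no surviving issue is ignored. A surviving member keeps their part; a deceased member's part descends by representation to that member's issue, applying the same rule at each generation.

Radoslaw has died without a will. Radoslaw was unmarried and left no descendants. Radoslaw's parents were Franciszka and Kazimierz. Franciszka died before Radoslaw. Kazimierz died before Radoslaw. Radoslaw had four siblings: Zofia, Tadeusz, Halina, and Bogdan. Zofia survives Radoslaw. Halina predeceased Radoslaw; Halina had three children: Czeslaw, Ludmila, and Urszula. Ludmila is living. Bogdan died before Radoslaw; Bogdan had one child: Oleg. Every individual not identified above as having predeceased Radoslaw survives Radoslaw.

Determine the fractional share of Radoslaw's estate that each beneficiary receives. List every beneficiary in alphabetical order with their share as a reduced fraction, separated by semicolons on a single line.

Czeslaw 1/12; Ludmila 1/12; Oleg 1/4; Tadeusz 1/4; Urszula 1/12; Zofia 1/4

Neither parent survives and there are no descendants, so the estate passes to Radoslaw's siblings and their issue per stirpes.
The estate is divided into 4 equal shares of 1/4 among Zofia, Tadeusz, Halina, Bogdan.
Zofia is living and takes 1/4.
Tadeusz is living and takes 1/4.
Halina predeceased; the 1/4 allotted to Halina's branch passes to Halina's issue by representation.
The 1/4 is divided into 3 equal shares of 1/12 among Czeslaw, Ludmila, Urszula.
Czeslaw is living and takes 1/12.
Ludmila is living and takes 1/12.
Urszula is living and takes 1/12.
Bogdan predeceased; the 1/4 allotted to Bogdan's branch passes to Bogdan's issue by representation.
Oleg is the sole taker at this level and receives the full 1/4.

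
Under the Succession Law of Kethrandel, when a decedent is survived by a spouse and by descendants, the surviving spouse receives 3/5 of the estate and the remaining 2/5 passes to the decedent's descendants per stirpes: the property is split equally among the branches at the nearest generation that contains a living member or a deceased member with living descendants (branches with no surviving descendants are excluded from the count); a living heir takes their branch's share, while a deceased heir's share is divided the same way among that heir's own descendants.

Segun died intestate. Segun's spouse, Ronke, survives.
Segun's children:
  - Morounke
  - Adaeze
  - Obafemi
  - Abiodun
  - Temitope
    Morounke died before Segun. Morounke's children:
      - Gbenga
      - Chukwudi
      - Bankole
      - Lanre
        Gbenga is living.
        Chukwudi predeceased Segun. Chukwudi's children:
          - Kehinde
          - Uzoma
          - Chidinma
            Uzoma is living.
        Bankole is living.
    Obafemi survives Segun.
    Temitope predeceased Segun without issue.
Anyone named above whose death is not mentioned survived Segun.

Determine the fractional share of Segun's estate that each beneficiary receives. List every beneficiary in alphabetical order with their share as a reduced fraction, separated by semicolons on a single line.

Ronke, as surviving spouse, takes 3/5.
The remaining 2/5 passes to Segun's descendants per stirpes.
Temitope left no surviving issue, so that branch lapses and is disregarded.
The 2/5 is divided into 4 equal shares of 1/10 among Morounke, Adaeze, Obafemi, Abiodun.
Morounke predeceased; the 1/10 allotted to Morounke's branch passes to Morounke's issue by representation.
The 1/10 is divided into 4 equal shares of 1/40 among Gbenga, Chukwudi, Bankole, Lanre.
Gbenga is living and takes 1/40.
Chukwudi predeceased; the 1/40 allotted to Chukwudi's branch passes to Chukwudi's issue by representation.
The 1/40 is divided into 3 equal shares of 1/120 among Kehinde, Uzoma, Chidinma.
Kehinde is living and takes 1/120.
Uzoma is living and takes 1/120.
Chidinma is living and takes 1/120.
Bankole is living and takes 1/40.
Lanre is living and takes 1/40.
Adaeze is living and takes 1/10.
Obafemi is living and takes 1/10.
Abiodun is living and takes 1/10.

Abiodun 1/10; Adaeze 1/10; Bankole 1/40; Chidinma 1/120; Gbenga 1/40; Kehinde 1/120; Lanre 1/40; Obafemi 1/10; Ronke 3/5; Uzoma 1/120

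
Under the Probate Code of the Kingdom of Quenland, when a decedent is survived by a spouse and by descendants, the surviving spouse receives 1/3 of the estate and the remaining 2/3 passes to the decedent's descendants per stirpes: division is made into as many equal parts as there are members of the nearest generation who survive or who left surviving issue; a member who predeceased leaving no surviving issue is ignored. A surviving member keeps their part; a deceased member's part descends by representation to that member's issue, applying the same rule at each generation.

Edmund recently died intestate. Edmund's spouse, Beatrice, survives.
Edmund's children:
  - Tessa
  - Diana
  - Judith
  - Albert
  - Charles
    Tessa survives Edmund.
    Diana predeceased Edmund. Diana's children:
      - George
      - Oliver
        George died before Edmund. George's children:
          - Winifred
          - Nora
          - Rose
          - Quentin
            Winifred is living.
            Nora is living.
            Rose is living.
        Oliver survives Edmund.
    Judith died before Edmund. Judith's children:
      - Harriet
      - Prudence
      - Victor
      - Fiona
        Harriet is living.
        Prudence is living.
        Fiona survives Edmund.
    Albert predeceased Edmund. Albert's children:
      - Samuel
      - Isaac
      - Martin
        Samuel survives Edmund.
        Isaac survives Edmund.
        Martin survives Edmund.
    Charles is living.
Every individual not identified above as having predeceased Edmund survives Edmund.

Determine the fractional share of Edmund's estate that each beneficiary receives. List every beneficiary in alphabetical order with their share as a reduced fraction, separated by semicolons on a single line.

Beatrice 1/3; Charles 2/15; Fiona 1/30; Harriet 1/30; Isaac 2/45; Martin 2/45; Nora 1/60; Oliver 1/15; Prudence 1/30; Quentin 1/60; Rose 1/60; Samuel 2/45; Tessa 2/15; Victor 1/30; Winifred 1/60

Beatrice, as surviving spouse, takes 1/3.
The remaining 2/3 passes to Edmund's descendants per stirpes.
The 2/3 is divided into 5 equal shares of 2/15 among Tessa, Diana, Judith, Albert, Charles.
Tessa is living and takes 2/15.
Diana predeceased; the 2/15 allotted to Diana's branch passes to Diana's issue by representation.
The 2/15 is divided into 2 equal shares of 1/15 among George, Oliver.
George predeceased; the 1/15 allotted to George's branch passes to George's issue by representation.
The 1/15 is divided into 4 equal shares of 1/60 among Winifred, Nora, Rose, Quentin.
Winifred is living and takes 1/60.
Nora is living and takes 1/60.
Rose is living and takes 1/60.
Quentin is living and takes 1/60.
Oliver is living and takes 1/15.
Judith predeceased; the 2/15 allotted to Judith's branch passes to Judith's issue by representation.
The 2/15 is divided into 4 equal shares of 1/30 among Harriet, Prudence, Victor, Fiona.
Harriet is living and takes 1/30.
Prudence is living and takes 1/30.
Victor is living and takes 1/30.
Fiona is living and takes 1/30.
Albert predeceased; the 2/15 allotted to Albert's branch passes to Albert's issue by representation.
The 2/15 is divided into 3 equal shares of 2/45 among Samuel, Isaac, Martin.
Samuel is living and takes 2/45.
Isaac is living and takes 2/45.
Martin is living and takes 2/45.
Charles is living and takes 2/15.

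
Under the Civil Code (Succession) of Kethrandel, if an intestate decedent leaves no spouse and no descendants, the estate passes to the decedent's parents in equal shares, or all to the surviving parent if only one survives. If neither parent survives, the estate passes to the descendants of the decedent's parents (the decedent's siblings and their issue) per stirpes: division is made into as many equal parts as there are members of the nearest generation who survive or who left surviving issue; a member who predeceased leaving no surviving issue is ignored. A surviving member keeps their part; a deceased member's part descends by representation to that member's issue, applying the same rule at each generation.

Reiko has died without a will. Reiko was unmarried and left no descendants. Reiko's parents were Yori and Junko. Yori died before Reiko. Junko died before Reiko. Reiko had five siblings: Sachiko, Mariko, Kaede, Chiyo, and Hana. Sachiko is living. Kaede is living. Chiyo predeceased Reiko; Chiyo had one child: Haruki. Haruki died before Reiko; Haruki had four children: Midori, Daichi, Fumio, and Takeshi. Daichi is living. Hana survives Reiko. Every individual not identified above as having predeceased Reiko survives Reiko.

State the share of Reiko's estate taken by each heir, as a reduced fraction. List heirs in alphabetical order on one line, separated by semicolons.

Daichi 1/20; Fumio 1/20; Hana 1/5; Kaede 1/5; Mariko 1/5; Midori 1/20; Sachiko 1/5; Takeshi 1/20

Neither parent survives and there are no descendants, so the estate passes to Reiko's siblings and their issue per stirpes.
The estate is divided into 5 equal shares of 1/5 among Sachiko, Mariko, Kaede, Chiyo, Hana.
Sachiko is living and takes 1/5.
Mariko is living and takes 1/5.
Kaede is living and takes 1/5.
Chiyo predeceased; the 1/5 allotted to Chiyo's branch passes to Chiyo's issue by representation.
Haruki's line is the sole branch at this level, so the full 1/5 passes to Haruki's issue by representation.
The 1/5 is divided into 4 equal shares of 1/20 among Midori, Daichi, Fumio, Takeshi.
Midori is living and takes 1/20.
Daichi is living and takes 1/20.
Fumio is living and takes 1/20.
Takeshi is living and takes 1/20.
Hana is living and takes 1/5.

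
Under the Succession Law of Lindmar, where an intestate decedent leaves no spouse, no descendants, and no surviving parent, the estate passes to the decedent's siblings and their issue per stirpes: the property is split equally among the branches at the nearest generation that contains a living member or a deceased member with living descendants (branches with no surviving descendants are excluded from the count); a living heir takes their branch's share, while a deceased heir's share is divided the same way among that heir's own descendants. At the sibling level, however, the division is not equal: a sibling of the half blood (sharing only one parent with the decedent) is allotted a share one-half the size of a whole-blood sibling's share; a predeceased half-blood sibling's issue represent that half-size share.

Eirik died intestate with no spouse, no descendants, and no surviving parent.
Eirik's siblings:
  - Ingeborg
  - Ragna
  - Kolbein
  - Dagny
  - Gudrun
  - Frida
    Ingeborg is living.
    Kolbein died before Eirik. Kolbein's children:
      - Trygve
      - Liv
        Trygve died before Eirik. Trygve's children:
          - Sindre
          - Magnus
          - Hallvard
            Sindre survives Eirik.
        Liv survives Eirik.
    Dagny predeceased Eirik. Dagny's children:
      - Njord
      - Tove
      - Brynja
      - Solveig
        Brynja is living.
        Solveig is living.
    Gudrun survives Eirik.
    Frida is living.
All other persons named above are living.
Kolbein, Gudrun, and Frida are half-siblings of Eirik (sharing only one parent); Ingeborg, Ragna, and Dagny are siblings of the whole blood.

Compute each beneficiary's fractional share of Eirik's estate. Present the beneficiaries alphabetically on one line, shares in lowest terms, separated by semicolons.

Brynja 1/18; Frida 1/9; Gudrun 1/9; Hallvard 1/54; Ingeborg 2/9; Liv 1/18; Magnus 1/54; Njord 1/18; Ragna 2/9; Sindre 1/54; Solveig 1/18; Tove 1/18

No spouse, descendants, or parent survives, so the estate passes to Eirik's siblings per stirpes.
Half-blood siblings count for one-half the weight of whole-blood siblings at the initial division.
Dividing 1 in proportion to weights (total weight 9/2): Ingeborg (weight 1) → 2/9; Ragna (weight 1) → 2/9; Kolbein (weight 1/2) → 1/9; Dagny (weight 1) → 2/9; Gudrun (weight 1/2) → 1/9; Frida (weight 1/2) → 1/9.
Ingeborg is living and takes 2/9.
Ragna is living and takes 2/9.
Kolbein predeceased; the 1/9 allotted to Kolbein's branch passes to Kolbein's issue by representation.
The 1/9 is divided into 2 equal shares of 1/18 among Trygve, Liv.
Trygve predeceased; the 1/18 allotted to Trygve's branch passes to Trygve's issue by representation.
The 1/18 is divided into 3 equal shares of 1/54 among Sindre, Magnus, Hallvard.
Sindre is living and takes 1/54.
Magnus is living and takes 1/54.
Hallvard is living and takes 1/54.
Liv is living and takes 1/18.
Dagny predeceased; the 2/9 allotted to Dagny's branch passes to Dagny's issue by representation.
The 2/9 is divided into 4 equal shares of 1/18 among Njord, Tove, Brynja, Solveig.
Njord is living and takes 1/18.
Tove is living and takes 1/18.
Brynja is living and takes 1/18.
Solveig is living and takes 1/18.
Gudrun is living and takes 1/9.
Frida is living and takes 1/9.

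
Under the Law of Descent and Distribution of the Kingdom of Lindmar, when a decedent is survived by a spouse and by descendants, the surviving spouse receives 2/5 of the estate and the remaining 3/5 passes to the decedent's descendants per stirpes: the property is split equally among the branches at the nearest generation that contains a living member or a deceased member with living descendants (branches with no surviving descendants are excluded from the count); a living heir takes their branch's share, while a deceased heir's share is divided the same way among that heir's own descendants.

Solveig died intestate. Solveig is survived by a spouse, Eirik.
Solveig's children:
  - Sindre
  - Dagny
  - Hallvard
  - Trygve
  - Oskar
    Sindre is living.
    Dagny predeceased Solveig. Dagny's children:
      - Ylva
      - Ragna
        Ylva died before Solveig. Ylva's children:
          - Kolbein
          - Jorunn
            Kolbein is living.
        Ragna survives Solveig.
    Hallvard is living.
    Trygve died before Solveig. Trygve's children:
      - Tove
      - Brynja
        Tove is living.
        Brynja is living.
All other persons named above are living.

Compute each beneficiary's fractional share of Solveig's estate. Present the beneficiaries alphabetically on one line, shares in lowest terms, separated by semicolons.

Brynja 3/50; Eirik 2/5; Hallvard 3/25; Jorunn 3/100; Kolbein 3/100; Oskar 3/25; Ragna 3/50; Sindre 3/25; Tove 3/50

Eirik, as surviving spouse, takes 2/5.
The remaining 3/5 passes to Solveig's descendants per stirpes.
The 3/5 is divided into 5 equal shares of 3/25 among Sindre, Dagny, Hallvard, Trygve, Oskar.
Sindre is living and takes 3/25.
Dagny predeceased; the 3/25 allotted to Dagny's branch passes to Dagny's issue by representation.
The 3/25 is divided into 2 equal shares of 3/50 among Ylva, Ragna.
Ylva predeceased; the 3/50 allotted to Ylva's branch passes to Ylva's issue by representation.
The 3/50 is divided into 2 equal shares of 3/100 among Kolbein, Jorunn.
Kolbein is living and takes 3/100.
Jorunn is living and takes 3/100.
Ragna is living and takes 3/50.
Hallvard is living and takes 3/25.
Trygve predeceased; the 3/25 allotted to Trygve's branch passes to Trygve's issue by representation.
The 3/25 is divided into 2 equal shares of 3/50 among Tove, Brynja.
Tove is living and takes 3/50.
Brynja is living and takes 3/50.
Oskar is living and takes 3/25.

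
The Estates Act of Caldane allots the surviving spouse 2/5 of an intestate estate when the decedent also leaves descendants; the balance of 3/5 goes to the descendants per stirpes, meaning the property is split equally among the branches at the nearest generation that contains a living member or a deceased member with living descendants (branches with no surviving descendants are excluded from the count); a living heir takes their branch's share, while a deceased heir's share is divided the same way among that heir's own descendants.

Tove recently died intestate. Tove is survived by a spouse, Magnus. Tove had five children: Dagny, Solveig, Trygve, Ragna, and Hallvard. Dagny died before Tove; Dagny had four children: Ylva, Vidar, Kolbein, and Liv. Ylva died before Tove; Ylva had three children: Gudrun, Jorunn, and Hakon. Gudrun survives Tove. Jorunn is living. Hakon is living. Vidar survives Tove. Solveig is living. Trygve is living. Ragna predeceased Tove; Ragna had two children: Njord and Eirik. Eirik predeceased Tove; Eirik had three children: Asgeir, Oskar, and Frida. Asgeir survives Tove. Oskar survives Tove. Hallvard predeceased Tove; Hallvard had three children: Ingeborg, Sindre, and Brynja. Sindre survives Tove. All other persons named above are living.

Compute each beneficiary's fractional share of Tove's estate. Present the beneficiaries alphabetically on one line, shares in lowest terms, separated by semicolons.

Asgeir 1/50; Brynja 1/25; Frida 1/50; Gudrun 1/100; Hakon 1/100; Ingeborg 1/25; Jorunn 1/100; Kolbein 3/100; Liv 3/100; Magnus 2/5; Njord 3/50; Oskar 1/50; Sindre 1/25; Solveig 3/25; Trygve 3/25; Vidar 3/100

Magnus, as surviving spouse, takes 2/5.
The remaining 3/5 passes to Tove's descendants per stirpes.
The 3/5 is divided into 5 equal shares of 3/25 among Dagny, Solveig, Trygve, Ragna, Hallvard.
Dagny predeceased; the 3/25 allotted to Dagny's branch passes to Dagny's issue by representation.
The 3/25 is divided into 4 equal shares of 3/100 among Ylva, Vidar, Kolbein, Liv.
Ylva predeceased; the 3/100 allotted to Ylva's branch passes to Ylva's issue by representation.
The 3/100 is divided into 3 equal shares of 1/100 among Gudrun, Jorunn, Hakon.
Gudrun is living and takes 1/100.
Jorunn is living and takes 1/100.
Hakon is living and takes 1/100.
Vidar is living and takes 3/100.
Kolbein is living and takes 3/100.
Liv is living and takes 3/100.
Solveig is living and takes 3/25.
Trygve is living and takes 3/25.
Ragna predeceased; the 3/25 allotted to Ragna's branch passes to Ragna's issue by representation.
The 3/25 is divided into 2 equal shares of 3/50 among Njord, Eirik.
Njord is living and takes 3/50.
Eirik predeceased; the 3/50 allotted to Eirik's branch passes to Eirik's issue by representation.
The 3/50 is divided into 3 equal shares of 1/50 among Asgeir, Oskar, Frida.
Asgeir is living and takes 1/50.
Oskar is living and takes 1/50.
Frida is living and takes 1/50.
Hallvard predeceased; the 3/25 allotted to Hallvard's branch passes to Hallvard's issue by representation.
The 3/25 is divided into 3 equal shares of 1/25 among Ingeborg, Sindre, Brynja.
Ingeborg is living and takes 1/25.
Sindre is living and takes 1/25.
Brynja is living and takes 1/25.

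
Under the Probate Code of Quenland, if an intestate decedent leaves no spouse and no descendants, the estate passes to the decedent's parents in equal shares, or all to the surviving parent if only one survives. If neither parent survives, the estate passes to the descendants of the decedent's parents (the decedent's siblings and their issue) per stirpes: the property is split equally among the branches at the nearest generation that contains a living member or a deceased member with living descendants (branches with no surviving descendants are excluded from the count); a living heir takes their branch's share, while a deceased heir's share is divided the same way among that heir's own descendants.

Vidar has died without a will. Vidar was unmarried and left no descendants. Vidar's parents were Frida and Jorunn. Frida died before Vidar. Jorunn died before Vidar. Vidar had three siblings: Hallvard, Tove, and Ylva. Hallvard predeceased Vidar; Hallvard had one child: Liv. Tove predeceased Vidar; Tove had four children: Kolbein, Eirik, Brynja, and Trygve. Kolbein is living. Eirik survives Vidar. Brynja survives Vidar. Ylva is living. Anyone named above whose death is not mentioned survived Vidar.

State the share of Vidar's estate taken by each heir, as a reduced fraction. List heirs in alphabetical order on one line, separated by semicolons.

Brynja 1/12; Eirik 1/12; Kolbein 1/12; Liv 1/3; Trygve 1/12; Ylva 1/3

Neither parent survives and there are no descendants, so the estate passes to Vidar's siblings and their issue per stirpes.
The estate is divided into 3 equal shares of 1/3 among Hallvard, Tove, Ylva.
Hallvard predeceased; the 1/3 allotted to Hallvard's branch passes to Hallvard's issue by representation.
Liv is the sole taker at this level and receives the full 1/3.
Tove predeceased; the 1/3 allotted to Tove's branch passes to Tove's issue by representation.
The 1/3 is divided into 4 equal shares of 1/12 among Kolbein, Eirik, Brynja, Trygve.
Kolbein is living and takes 1/12.
Eirik is living and takes 1/12.
Brynja is living and takes 1/12.
Trygve is living and takes 1/12.
Ylva is living and takes 1/3.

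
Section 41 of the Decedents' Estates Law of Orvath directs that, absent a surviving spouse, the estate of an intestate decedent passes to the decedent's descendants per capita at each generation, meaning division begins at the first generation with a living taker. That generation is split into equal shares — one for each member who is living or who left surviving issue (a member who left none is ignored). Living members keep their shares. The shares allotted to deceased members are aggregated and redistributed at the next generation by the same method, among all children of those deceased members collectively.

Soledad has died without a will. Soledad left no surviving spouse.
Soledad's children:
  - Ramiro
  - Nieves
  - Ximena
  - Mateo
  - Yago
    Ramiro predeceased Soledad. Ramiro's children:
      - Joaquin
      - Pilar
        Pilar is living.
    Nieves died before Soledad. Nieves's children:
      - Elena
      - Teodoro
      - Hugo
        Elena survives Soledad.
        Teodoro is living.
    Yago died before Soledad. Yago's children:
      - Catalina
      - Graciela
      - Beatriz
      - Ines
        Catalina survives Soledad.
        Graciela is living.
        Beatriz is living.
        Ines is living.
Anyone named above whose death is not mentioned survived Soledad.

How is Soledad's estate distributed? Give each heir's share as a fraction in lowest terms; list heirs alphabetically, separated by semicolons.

There is no surviving spouse, so the entire estate passes to Soledad's descendants per capita at each generation.
At generation 1 (Ramiro, Nieves, Ximena, Mateo, Yago) there are 5 shares of (1)/5 = 1/5 each.
Living: Ximena and Mateo — each takes 1/5.
Deceased: Ramiro, Nieves, and Yago. Their combined 3/5 is pooled and carried to generation 2.
At generation 2 (Joaquin, Pilar, Elena, Teodoro, Hugo, Catalina, Graciela, Beatriz, Ines) there are 9 shares of (3/5)/9 = 1/15 each.
Living: Joaquin, Pilar, Elena, Teodoro, Hugo, Catalina, Graciela, Beatriz, and Ines — each takes 1/15.

Beatriz 1/15; Catalina 1/15; Elena 1/15; Graciela 1/15; Hugo 1/15; Ines 1/15; Joaquin 1/15; Mateo 1/5; Pilar 1/15; Teodoro 1/15; Ximena 1/5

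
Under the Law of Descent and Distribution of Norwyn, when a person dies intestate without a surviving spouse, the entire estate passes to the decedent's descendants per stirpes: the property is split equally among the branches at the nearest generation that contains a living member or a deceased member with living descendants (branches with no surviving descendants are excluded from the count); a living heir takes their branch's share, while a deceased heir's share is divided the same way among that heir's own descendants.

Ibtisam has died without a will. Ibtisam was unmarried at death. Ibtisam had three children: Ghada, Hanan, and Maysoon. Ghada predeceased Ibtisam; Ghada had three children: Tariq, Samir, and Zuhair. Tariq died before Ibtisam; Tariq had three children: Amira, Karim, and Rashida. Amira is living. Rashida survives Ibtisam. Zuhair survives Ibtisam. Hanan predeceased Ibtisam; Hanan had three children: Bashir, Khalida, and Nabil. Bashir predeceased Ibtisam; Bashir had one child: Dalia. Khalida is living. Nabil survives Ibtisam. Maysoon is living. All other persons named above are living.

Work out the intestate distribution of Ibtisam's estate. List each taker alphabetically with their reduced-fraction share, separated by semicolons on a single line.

There is no surviving spouse, so the entire estate passes to Ibtisam's descendants per stirpes.
The estate is divided into 3 equal shares of 1/3 among Ghada, Hanan, Maysoon.
Ghada predeceased; the 1/3 allotted to Ghada's branch passes to Ghada's issue by representation.
The 1/3 is divided into 3 equal shares of 1/9 among Tariq, Samir, Zuhair.
Tariq predeceased; the 1/9 allotted to Tariq's branch passes to Tariq's issue by representation.
The 1/9 is divided into 3 equal shares of 1/27 among Amira, Karim, Rashida.
Amira is living and takes 1/27.
Karim is living and takes 1/27.
Rashida is living and takes 1/27.
Samir is living and takes 1/9.
Zuhair is living and takes 1/9.
Hanan predeceased; the 1/3 allotted to Hanan's branch passes to Hanan's issue by representation.
The 1/3 is divided into 3 equal shares of 1/9 among Bashir, Khalida, Nabil.
Bashir predeceased; the 1/9 allotted to Bashir's branch passes to Bashir's issue by representation.
Dalia is the sole taker at this level and receives the full 1/9.
Khalida is living and takes 1/9.
Nabil is living and takes 1/9.
Maysoon is living and takes 1/3.

Amira 1/27; Dalia 1/9; Karim 1/27; Khalida 1/9; Maysoon 1/3; Nabil 1/9; Rashida 1/27; Samir 1/9; Zuhair 1/9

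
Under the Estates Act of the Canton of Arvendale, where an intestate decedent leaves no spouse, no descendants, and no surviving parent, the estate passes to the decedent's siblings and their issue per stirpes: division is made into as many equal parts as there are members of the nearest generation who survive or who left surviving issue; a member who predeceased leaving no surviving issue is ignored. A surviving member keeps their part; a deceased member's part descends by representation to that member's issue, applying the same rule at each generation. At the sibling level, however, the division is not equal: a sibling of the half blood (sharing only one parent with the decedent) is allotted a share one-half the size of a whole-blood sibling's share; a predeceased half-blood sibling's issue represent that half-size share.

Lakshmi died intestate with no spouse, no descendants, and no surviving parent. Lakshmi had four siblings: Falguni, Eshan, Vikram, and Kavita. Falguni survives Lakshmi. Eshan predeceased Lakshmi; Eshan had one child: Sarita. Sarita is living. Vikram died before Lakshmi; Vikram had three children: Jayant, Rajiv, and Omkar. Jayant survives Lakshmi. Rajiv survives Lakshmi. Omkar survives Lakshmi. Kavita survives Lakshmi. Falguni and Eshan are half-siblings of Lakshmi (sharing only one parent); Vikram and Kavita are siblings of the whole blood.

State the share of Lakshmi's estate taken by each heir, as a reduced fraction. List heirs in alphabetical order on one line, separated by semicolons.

Falguni 1/6; Jayant 1/9; Kavita 1/3; Omkar 1/9; Rajiv 1/9; Sarita 1/6

No spouse, descendants, or parent survives, so the estate passes to Lakshmi's siblings per stirpes.
Half-blood siblings count for one-half the weight of whole-blood siblings at the initial division.
Dividing 1 in proportion to weights (total weight 3): Falguni (weight 1/2) → 1/6; Eshan (weight 1/2) → 1/6; Vikram (weight 1) → 1/3; Kavita (weight 1) → 1/3.
Falguni is living and takes 1/6.
Eshan predeceased; the 1/6 allotted to Eshan's branch passes to Eshan's issue by representation.
Sarita is the sole taker at this level and receives the full 1/6.
Vikram predeceased; the 1/3 allotted to Vikram's branch passes to Vikram's issue by representation.
The 1/3 is divided into 3 equal shares of 1/9 among Jayant, Rajiv, Omkar.
Jayant is living and takes 1/9.
Rajiv is living and takes 1/9.
Omkar is living and takes 1/9.
Kavita is living and takes 1/3.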